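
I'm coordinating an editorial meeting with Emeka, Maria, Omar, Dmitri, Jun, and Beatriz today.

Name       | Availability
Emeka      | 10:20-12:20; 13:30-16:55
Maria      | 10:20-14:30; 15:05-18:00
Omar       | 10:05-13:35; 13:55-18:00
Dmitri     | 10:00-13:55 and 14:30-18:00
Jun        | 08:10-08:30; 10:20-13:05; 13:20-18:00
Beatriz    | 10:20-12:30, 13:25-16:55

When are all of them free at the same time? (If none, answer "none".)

Emeka ∩ Maria: 10:20-12:20, 13:30-14:30, 15:05-16:55.
Emeka ∩ Maria ∩ Omar: 10:20-12:20, 13:30-13:35, 13:55-14:30, 15:05-16:55.
Emeka ∩ Maria ∩ Omar ∩ Dmitri: 10:20-12:20, 13:30-13:35, 15:05-16:55.
Emeka ∩ Maria ∩ Omar ∩ Dmitri ∩ Jun: 10:20-12:20, 13:30-13:35, 15:05-16:55.
Emeka ∩ Maria ∩ Omar ∩ Dmitri ∩ Jun ∩ Beatriz: 10:20-12:20, 13:30-13:35, 15:05-16:55.
So the common availability across everyone is 10:20-12:20, 13:30-13:35, 15:05-16:55.

10:20-12:20, 13:30-13:35, 15:05-16:55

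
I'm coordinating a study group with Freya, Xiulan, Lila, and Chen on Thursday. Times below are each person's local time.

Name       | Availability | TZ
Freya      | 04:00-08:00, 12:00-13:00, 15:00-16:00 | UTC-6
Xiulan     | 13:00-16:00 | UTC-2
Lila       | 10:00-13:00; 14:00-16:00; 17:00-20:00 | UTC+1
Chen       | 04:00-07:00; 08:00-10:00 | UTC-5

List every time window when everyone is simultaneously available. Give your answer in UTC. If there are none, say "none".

none

Freya in UTC: 10:00-14:00, 18:00-19:00, 21:00-22:00 (add 6h to convert from UTC-6).
Xiulan in UTC: 15:00-18:00 (add 2h to convert from UTC-2).
Lila in UTC: 09:00-12:00, 13:00-15:00, 16:00-19:00 (subtract 1h to convert from UTC+1).
Chen in UTC: 09:00-12:00, 13:00-15:00 (add 5h to convert from UTC-5).
Freya ∩ Xiulan: ∅.
Freya ∩ Xiulan ∩ Lila: ∅.
Freya ∩ Xiulan ∩ Lila ∩ Chen: ∅.
There is no time when everyone is free.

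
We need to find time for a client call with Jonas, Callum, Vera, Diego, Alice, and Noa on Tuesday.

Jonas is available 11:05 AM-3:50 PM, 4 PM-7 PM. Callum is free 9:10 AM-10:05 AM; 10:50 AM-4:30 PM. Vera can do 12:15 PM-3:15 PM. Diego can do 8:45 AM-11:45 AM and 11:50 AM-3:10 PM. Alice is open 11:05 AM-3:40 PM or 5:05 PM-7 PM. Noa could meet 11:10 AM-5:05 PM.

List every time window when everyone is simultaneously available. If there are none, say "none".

Jonas ∩ Callum: 11:05-15:50, 16:00-16:30.
Jonas ∩ Callum ∩ Vera: 12:15-15:15.
Jonas ∩ Callum ∩ Vera ∩ Diego: 12:15-15:10.
Jonas ∩ Callum ∩ Vera ∩ Diego ∩ Alice: 12:15-15:10.
Jonas ∩ Callum ∩ Vera ∩ Diego ∩ Alice ∩ Noa: 12:15-15:10.

12:15-15:10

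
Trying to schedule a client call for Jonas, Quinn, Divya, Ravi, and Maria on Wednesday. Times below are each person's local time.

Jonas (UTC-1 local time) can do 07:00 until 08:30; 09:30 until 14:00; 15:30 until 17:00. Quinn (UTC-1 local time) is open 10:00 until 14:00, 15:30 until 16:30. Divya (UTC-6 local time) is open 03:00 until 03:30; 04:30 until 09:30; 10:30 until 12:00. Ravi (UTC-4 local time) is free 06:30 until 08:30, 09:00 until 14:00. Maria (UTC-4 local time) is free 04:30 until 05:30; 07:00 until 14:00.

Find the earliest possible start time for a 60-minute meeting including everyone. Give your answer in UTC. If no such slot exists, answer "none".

Jonas in UTC: 08:00-09:30, 10:30-15:00, 16:30-18:00 (add 1h to convert from UTC-1).
Quinn in UTC: 11:00-15:00, 16:30-17:30 (add 1h to convert from UTC-1).
Divya in UTC: 09:00-09:30, 10:30-15:30, 16:30-18:00 (add 6h to convert from UTC-6).
Ravi in UTC: 10:30-12:30, 13:00-18:00 (add 4h to convert from UTC-4).
Maria in UTC: 08:30-09:30, 11:00-18:00 (add 4h to convert from UTC-4).
Jonas ∩ Quinn: 11:00-15:00, 16:30-17:30.
Jonas ∩ Quinn ∩ Divya: 11:00-15:00, 16:30-17:30.
Jonas ∩ Quinn ∩ Divya ∩ Ravi: 11:00-12:30, 13:00-15:00, 16:30-17:30.
Jonas ∩ Quinn ∩ Divya ∩ Ravi ∩ Maria: 11:00-12:30, 13:00-15:00, 16:30-17:30.
Those are the intersection windows.
The first common window of at least 60 minutes is 11:00-12:30, so the earliest start is 11:00.

11:00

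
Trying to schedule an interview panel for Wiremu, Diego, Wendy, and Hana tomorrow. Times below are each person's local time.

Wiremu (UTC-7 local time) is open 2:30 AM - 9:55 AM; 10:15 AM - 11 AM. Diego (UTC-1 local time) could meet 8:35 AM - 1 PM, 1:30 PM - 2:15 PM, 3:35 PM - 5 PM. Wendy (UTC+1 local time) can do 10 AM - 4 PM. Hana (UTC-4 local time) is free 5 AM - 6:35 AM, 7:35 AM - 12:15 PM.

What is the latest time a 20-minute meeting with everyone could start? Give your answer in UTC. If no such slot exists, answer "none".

Wiremu in UTC: 09:30-16:55, 17:15-18:00 (add 7h to convert from UTC-7).
Diego in UTC: 09:35-14:00, 14:30-15:15, 16:35-18:00 (add 1h to convert from UTC-1).
Wendy in UTC: 09:00-15:00 (subtract 1h to convert from UTC+1).
Hana in UTC: 09:00-10:35, 11:35-16:15 (add 4h to convert from UTC-4).
Wiremu ∩ Diego: 09:35-14:00, 14:30-15:15, 16:35-16:55, 17:15-18:00.
Wiremu ∩ Diego ∩ Wendy: 09:35-14:00, 14:30-15:00.
Wiremu ∩ Diego ∩ Wendy ∩ Hana: 09:35-10:35, 11:35-14:00, 14:30-15:00.
So the common availability across everyone is 09:35-10:35, 11:35-14:00, 14:30-15:00.
The last common window of at least 20 minutes is 14:30-15:00; a 20-minute meeting can start as late as 14:40 and still end by 15:00.

14:40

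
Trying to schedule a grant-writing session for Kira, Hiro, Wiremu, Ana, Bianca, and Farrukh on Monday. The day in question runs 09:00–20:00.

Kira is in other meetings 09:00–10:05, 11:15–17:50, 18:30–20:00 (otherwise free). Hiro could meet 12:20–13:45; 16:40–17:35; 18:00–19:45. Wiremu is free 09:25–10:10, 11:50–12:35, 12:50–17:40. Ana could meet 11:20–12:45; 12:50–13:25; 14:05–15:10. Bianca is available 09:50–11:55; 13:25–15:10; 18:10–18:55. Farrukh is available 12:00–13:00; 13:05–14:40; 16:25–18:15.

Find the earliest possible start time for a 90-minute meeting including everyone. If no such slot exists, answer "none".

Kira free: 10:05-11:15, 17:50-18:30 (invert busy blocks within the working day).
Hiro free: 12:20-13:45, 16:40-17:35, 18:00-19:45.
Wiremu free: 09:25-10:10, 11:50-12:35, 12:50-17:40.
Ana free: 11:20-12:45, 12:50-13:25, 14:05-15:10.
Bianca free: 09:50-11:55, 13:25-15:10, 18:10-18:55.
Farrukh free: 12:00-13:00, 13:05-14:40, 16:25-18:15.
Kira ∩ Hiro: 18:00-18:30.
Kira ∩ Hiro ∩ Wiremu: ∅.
Kira ∩ Hiro ∩ Wiremu ∩ Ana: ∅.
Kira ∩ Hiro ∩ Wiremu ∩ Ana ∩ Bianca: ∅.
Kira ∩ Hiro ∩ Wiremu ∩ Ana ∩ Bianca ∩ Farrukh: ∅.
There is no time when everyone is free.
No common window is at least 90 minutes long.

none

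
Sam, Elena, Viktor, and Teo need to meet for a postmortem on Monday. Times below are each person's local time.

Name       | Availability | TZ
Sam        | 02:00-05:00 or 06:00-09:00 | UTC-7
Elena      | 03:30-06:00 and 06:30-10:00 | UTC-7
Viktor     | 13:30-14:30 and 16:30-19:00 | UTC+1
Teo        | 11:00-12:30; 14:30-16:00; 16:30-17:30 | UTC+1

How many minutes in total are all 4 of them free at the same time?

30

Sam in UTC: 09:00-12:00, 13:00-16:00 (add 7h to convert from UTC-7).
Elena in UTC: 10:30-13:00, 13:30-17:00 (add 7h to convert from UTC-7).
Viktor in UTC: 12:30-13:30, 15:30-18:00 (subtract 1h to convert from UTC+1).
Teo in UTC: 10:00-11:30, 13:30-15:00, 15:30-16:30 (subtract 1h to convert from UTC+1).
Sam ∩ Elena: 10:30-12:00, 13:30-16:00.
Sam ∩ Elena ∩ Viktor: 15:30-16:00.
Sam ∩ Elena ∩ Viktor ∩ Teo: 15:30-16:00.
That's a single block of 30 minutes.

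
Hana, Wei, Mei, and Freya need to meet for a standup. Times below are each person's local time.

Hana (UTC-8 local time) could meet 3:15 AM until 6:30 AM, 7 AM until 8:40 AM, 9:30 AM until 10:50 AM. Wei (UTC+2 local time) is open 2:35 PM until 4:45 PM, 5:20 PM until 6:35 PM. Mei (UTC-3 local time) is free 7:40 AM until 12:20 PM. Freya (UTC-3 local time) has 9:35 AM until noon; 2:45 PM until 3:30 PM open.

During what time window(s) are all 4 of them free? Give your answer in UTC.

12:35-14:30

Hana in UTC: 11:15-14:30, 15:00-16:40, 17:30-18:50 (add 8h to convert from UTC-8).
Wei in UTC: 12:35-14:45, 15:20-16:35 (subtract 2h to convert from UTC+2).
Mei in UTC: 10:40-15:20 (add 3h to convert from UTC-3).
Freya in UTC: 12:35-15:00, 17:45-18:30 (add 3h to convert from UTC-3).
Hana ∩ Wei: 12:35-14:30, 15:20-16:35.
Hana ∩ Wei ∩ Mei: 12:35-14:30.
Hana ∩ Wei ∩ Mei ∩ Freya: 12:35-14:30.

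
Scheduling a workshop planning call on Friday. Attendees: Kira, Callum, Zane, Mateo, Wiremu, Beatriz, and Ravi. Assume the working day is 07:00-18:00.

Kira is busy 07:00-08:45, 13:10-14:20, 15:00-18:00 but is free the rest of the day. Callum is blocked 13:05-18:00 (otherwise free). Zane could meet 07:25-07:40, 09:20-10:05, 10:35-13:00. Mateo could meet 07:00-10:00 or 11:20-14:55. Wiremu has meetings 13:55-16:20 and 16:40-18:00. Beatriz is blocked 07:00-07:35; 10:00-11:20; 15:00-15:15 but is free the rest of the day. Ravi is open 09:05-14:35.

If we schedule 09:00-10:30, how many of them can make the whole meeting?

Kira free: 08:45-13:10, 14:20-15:00 (invert busy blocks within the working day).
Callum free: 07:00-13:05 (invert busy blocks within the working day).
Zane free: 07:25-07:40, 09:20-10:05, 10:35-13:00.
Mateo free: 07:00-10:00, 11:20-14:55.
Wiremu free: 07:00-13:55, 16:20-16:40 (invert busy blocks within the working day).
Beatriz free: 07:35-10:00, 11:20-15:00, 15:15-18:00 (invert busy blocks within the working day).
Ravi free: 09:05-14:35.
Kira, Callum, and Wiremu can make the full 09:00-10:30 slot — that's 3.

3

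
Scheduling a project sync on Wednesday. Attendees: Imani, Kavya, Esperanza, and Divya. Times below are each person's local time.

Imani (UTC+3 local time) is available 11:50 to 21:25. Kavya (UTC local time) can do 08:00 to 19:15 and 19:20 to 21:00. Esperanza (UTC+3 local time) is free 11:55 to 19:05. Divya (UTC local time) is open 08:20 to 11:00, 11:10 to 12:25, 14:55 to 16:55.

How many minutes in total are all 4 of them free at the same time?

270

Imani in UTC: 08:50-18:25 (subtract 3h to convert from UTC+3).
Kavya in UTC: 08:00-19:15, 19:20-21:00.
Esperanza in UTC: 08:55-16:05 (subtract 3h to convert from UTC+3).
Divya in UTC: 08:20-11:00, 11:10-12:25, 14:55-16:55.
Imani ∩ Kavya: 08:50-18:25.
Imani ∩ Kavya ∩ Esperanza: 08:55-16:05.
Imani ∩ Kavya ∩ Esperanza ∩ Divya: 08:55-11:00, 11:10-12:25, 14:55-16:05.
So the common availability across everyone is 08:55-11:00, 11:10-12:25, 14:55-16:05.
Summing the common windows: 125 + 75 + 70 = 270 minutes.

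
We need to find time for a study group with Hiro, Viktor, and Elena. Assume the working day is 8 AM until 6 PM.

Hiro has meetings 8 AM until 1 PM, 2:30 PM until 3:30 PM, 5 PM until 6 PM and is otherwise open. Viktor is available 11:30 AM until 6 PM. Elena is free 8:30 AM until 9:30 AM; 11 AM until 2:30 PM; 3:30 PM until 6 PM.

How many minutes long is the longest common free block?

90

Hiro free: 13:00-14:30, 15:30-17:00 (invert busy blocks within the working day).
Viktor free: 11:30-18:00.
Elena free: 08:30-09:30, 11:00-14:30, 15:30-18:00.
Hiro ∩ Viktor: 13:00-14:30, 15:30-17:00.
Hiro ∩ Viktor ∩ Elena: 13:00-14:30, 15:30-17:00.
Those are the intersection windows.
The longest is 13:00-14:30 at 90 minutes.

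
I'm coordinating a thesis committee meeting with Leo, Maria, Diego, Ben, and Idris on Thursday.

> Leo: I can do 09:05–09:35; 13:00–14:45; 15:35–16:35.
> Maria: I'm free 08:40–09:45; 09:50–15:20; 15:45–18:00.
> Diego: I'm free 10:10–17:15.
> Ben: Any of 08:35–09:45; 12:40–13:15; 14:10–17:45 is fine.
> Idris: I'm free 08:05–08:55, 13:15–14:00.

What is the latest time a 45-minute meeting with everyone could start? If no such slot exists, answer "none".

none

Leo ∩ Maria: 09:05-09:35, 13:00-14:45, 15:45-16:35.
Leo ∩ Maria ∩ Diego: 13:00-14:45, 15:45-16:35.
Leo ∩ Maria ∩ Diego ∩ Ben: 13:00-13:15, 14:10-14:45, 15:45-16:35.
Leo ∩ Maria ∩ Diego ∩ Ben ∩ Idris: ∅.
There is no time when everyone is free.
No common window is at least 45 minutes long.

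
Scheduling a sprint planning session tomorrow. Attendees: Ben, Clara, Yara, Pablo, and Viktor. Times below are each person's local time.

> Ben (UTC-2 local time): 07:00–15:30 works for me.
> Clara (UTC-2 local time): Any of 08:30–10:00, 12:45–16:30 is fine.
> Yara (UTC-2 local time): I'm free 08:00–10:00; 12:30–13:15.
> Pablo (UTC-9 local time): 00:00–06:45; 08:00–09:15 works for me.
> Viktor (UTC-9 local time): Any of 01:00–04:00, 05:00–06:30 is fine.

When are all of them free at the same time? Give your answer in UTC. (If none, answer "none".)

10:30-12:00, 14:45-15:15

Ben in UTC: 09:00-17:30 (add 2h to convert from UTC-2).
Clara in UTC: 10:30-12:00, 14:45-18:30 (add 2h to convert from UTC-2).
Yara in UTC: 10:00-12:00, 14:30-15:15 (add 2h to convert from UTC-2).
Pablo in UTC: 09:00-15:45, 17:00-18:15 (add 9h to convert from UTC-9).
Viktor in UTC: 10:00-13:00, 14:00-15:30 (add 9h to convert from UTC-9).
Ben ∩ Clara: 10:30-12:00, 14:45-17:30.
Ben ∩ Clara ∩ Yara: 10:30-12:00, 14:45-15:15.
Ben ∩ Clara ∩ Yara ∩ Pablo: 10:30-12:00, 14:45-15:15.
Ben ∩ Clara ∩ Yara ∩ Pablo ∩ Viktor: 10:30-12:00, 14:45-15:15.
Those are the intersection windows.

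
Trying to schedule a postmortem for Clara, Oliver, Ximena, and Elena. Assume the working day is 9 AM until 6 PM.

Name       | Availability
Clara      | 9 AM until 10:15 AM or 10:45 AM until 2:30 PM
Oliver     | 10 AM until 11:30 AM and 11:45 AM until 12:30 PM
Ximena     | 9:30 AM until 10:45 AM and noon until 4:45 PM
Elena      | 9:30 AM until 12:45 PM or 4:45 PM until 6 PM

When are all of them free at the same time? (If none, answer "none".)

10:00-10:15, 12:00-12:30

Clara ∩ Oliver: 10:00-10:15, 10:45-11:30, 11:45-12:30.
Clara ∩ Oliver ∩ Ximena: 10:00-10:15, 12:00-12:30.
Clara ∩ Oliver ∩ Ximena ∩ Elena: 10:00-10:15, 12:00-12:30.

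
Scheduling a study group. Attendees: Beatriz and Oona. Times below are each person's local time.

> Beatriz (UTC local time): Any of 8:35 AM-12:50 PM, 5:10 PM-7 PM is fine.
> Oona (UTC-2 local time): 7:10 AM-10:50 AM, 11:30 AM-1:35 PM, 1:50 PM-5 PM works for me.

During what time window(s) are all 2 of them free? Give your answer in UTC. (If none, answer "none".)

09:10-12:50, 17:10-19:00

Beatriz in UTC: 08:35-12:50, 17:10-19:00.
Oona in UTC: 09:10-12:50, 13:30-15:35, 15:50-19:00 (add 2h to convert from UTC-2).
Beatriz ∩ Oona: 09:10-12:50, 17:10-19:00.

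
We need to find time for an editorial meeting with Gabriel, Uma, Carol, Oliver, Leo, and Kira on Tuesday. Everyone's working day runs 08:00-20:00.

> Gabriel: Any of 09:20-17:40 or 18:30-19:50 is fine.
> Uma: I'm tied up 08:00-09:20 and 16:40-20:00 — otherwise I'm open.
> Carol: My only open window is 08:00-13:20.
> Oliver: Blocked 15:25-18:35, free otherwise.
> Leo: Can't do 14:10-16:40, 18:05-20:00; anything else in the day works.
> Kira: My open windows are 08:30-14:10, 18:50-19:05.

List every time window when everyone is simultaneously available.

Gabriel free: 09:20-17:40, 18:30-19:50.
Uma free: 09:20-16:40 (invert busy blocks within the working day).
Carol free: 08:00-13:20.
Oliver free: 08:00-15:25, 18:35-20:00 (invert busy blocks within the working day).
Leo free: 08:00-14:10, 16:40-18:05 (invert busy blocks within the working day).
Kira free: 08:30-14:10, 18:50-19:05.
Gabriel ∩ Uma: 09:20-16:40.
Gabriel ∩ Uma ∩ Carol: 09:20-13:20.
Gabriel ∩ Uma ∩ Carol ∩ Oliver: 09:20-13:20.
Gabriel ∩ Uma ∩ Carol ∩ Oliver ∩ Leo: 09:20-13:20.
Gabriel ∩ Uma ∩ Carol ∩ Oliver ∩ Leo ∩ Kira: 09:20-13:20.

09:20-13:20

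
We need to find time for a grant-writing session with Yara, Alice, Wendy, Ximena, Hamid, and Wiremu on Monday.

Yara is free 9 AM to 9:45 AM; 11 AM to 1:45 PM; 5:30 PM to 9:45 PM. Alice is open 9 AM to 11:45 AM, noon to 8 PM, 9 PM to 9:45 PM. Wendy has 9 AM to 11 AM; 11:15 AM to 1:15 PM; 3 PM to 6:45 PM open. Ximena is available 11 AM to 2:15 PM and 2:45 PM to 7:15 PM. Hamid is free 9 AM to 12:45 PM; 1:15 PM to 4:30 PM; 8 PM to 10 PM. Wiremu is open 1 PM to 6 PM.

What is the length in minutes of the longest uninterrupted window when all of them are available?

Yara ∩ Alice: 09:00-09:45, 11:00-11:45, 12:00-13:45, 17:30-20:00, 21:00-21:45.
Yara ∩ Alice ∩ Wendy: 09:00-09:45, 11:15-11:45, 12:00-13:15, 17:30-18:45.
Yara ∩ Alice ∩ Wendy ∩ Ximena: 11:15-11:45, 12:00-13:15, 17:30-18:45.
Yara ∩ Alice ∩ Wendy ∩ Ximena ∩ Hamid: 11:15-11:45, 12:00-12:45.
Yara ∩ Alice ∩ Wendy ∩ Ximena ∩ Hamid ∩ Wiremu: ∅.
There is no time when everyone is free.
No common window exists, so the longest block is 0 minutes.

0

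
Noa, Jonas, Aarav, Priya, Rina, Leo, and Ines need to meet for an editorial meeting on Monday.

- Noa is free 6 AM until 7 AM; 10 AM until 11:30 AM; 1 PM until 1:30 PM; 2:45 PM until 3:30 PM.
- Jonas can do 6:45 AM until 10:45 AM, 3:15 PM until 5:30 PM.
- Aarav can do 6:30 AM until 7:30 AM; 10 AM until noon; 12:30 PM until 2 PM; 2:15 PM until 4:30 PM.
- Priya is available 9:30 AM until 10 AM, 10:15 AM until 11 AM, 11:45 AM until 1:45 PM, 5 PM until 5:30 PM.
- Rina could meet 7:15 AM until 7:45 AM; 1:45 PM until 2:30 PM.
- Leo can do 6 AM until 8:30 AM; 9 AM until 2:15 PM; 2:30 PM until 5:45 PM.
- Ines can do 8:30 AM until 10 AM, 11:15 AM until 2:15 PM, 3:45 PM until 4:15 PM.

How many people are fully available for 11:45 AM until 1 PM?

3

Priya, Leo, and Ines can make the full 11:45-13:00 slot — that's 3.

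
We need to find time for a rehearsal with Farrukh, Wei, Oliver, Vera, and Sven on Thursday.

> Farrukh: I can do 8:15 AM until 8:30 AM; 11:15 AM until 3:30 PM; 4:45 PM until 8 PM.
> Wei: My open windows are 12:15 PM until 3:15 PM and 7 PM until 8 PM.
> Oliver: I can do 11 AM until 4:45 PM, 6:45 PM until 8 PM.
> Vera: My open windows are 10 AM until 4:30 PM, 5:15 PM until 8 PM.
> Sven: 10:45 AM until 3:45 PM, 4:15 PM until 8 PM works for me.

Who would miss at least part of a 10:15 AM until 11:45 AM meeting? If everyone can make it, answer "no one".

Farrukh, Oliver, Sven, Wei

Farrukh: not fully free for 10:15-11:45. Wei: not fully free for 10:15-11:45. Oliver: not fully free for 10:15-11:45. Vera: free for 10:15-11:45. Sven: not fully free for 10:15-11:45.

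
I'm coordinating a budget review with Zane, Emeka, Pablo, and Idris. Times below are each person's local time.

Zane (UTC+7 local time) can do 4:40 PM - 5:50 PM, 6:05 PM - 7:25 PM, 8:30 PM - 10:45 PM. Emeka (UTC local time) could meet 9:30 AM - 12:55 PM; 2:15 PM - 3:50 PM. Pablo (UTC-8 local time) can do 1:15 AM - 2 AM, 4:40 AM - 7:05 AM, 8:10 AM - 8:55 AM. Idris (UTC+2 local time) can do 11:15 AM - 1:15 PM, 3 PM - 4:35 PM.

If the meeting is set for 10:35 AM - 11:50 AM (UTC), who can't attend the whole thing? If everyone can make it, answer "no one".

Zane in UTC: 09:40-10:50, 11:05-12:25, 13:30-15:45 (subtract 7h to convert from UTC+7).
Emeka in UTC: 09:30-12:55, 14:15-15:50.
Pablo in UTC: 09:15-10:00, 12:40-15:05, 16:10-16:55 (add 8h to convert from UTC-8).
Idris in UTC: 09:15-11:15, 13:00-14:35 (subtract 2h to convert from UTC+2).
Zane: not fully free for 10:35-11:50. Emeka: free for 10:35-11:50. Pablo: not fully free for 10:35-11:50. Idris: not fully free for 10:35-11:50.

Idris, Pablo, Zane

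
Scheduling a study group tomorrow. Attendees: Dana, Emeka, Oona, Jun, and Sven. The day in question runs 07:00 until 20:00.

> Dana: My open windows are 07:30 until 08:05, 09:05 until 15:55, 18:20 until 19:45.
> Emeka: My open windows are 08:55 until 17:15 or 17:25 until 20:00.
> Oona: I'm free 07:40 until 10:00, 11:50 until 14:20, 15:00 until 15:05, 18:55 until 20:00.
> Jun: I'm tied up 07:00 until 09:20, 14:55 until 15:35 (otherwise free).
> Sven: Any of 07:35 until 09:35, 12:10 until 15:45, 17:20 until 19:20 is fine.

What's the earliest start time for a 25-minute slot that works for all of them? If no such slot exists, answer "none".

Dana free: 07:30-08:05, 09:05-15:55, 18:20-19:45.
Emeka free: 08:55-17:15, 17:25-20:00.
Oona free: 07:40-10:00, 11:50-14:20, 15:00-15:05, 18:55-20:00.
Jun free: 09:20-14:55, 15:35-20:00 (invert busy blocks within the working day).
Sven free: 07:35-09:35, 12:10-15:45, 17:20-19:20.
Dana ∩ Emeka: 09:05-15:55, 18:20-19:45.
Dana ∩ Emeka ∩ Oona: 09:05-10:00, 11:50-14:20, 15:00-15:05, 18:55-19:45.
Dana ∩ Emeka ∩ Oona ∩ Jun: 09:20-10:00, 11:50-14:20, 18:55-19:45.
Dana ∩ Emeka ∩ Oona ∩ Jun ∩ Sven: 09:20-09:35, 12:10-14:20, 18:55-19:20.
The first common window of at least 25 minutes is 12:10-14:20, so the earliest start is 12:10.

12:10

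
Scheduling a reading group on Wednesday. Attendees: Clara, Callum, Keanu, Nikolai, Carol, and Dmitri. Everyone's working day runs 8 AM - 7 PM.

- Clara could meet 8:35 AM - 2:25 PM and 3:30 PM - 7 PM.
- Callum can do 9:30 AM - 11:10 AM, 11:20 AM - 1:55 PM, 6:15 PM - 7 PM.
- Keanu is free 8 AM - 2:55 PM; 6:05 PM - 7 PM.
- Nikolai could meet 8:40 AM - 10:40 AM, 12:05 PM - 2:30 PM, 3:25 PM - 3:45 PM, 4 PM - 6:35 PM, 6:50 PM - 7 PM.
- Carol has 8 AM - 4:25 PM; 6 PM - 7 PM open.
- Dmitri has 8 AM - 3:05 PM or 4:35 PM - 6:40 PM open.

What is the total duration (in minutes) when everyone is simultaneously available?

200

Clara ∩ Callum: 09:30-11:10, 11:20-13:55, 18:15-19:00.
Clara ∩ Callum ∩ Keanu: 09:30-11:10, 11:20-13:55, 18:15-19:00.
Clara ∩ Callum ∩ Keanu ∩ Nikolai: 09:30-10:40, 12:05-13:55, 18:15-18:35, 18:50-19:00.
Clara ∩ Callum ∩ Keanu ∩ Nikolai ∩ Carol: 09:30-10:40, 12:05-13:55, 18:15-18:35, 18:50-19:00.
Clara ∩ Callum ∩ Keanu ∩ Nikolai ∩ Carol ∩ Dmitri: 09:30-10:40, 12:05-13:55, 18:15-18:35.
Summing the common windows: 70 + 110 + 20 = 200 minutes.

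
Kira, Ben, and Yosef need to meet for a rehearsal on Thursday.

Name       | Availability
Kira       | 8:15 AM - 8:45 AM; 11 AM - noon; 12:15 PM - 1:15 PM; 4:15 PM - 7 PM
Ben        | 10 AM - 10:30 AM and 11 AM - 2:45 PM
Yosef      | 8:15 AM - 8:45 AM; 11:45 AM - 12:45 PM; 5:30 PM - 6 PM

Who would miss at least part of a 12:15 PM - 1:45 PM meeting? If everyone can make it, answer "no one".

Kira: not fully free for 12:15-13:45. Ben: free for 12:15-13:45. Yosef: not fully free for 12:15-13:45.

Kira, Yosef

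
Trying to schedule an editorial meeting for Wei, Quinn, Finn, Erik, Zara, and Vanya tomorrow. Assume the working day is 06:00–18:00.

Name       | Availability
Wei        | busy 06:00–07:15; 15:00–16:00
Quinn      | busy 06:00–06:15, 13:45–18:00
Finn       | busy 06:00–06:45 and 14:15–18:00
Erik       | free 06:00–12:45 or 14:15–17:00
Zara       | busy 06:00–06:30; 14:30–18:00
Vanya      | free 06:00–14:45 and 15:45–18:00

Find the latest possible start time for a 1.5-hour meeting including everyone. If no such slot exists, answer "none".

Wei free: 07:15-15:00, 16:00-18:00 (invert busy blocks within the working day).
Quinn free: 06:15-13:45 (invert busy blocks within the working day).
Finn free: 06:45-14:15 (invert busy blocks within the working day).
Erik free: 06:00-12:45, 14:15-17:00.
Zara free: 06:30-14:30 (invert busy blocks within the working day).
Vanya free: 06:00-14:45, 15:45-18:00.
Wei ∩ Quinn: 07:15-13:45.
Wei ∩ Quinn ∩ Finn: 07:15-13:45.
Wei ∩ Quinn ∩ Finn ∩ Erik: 07:15-12:45.
Wei ∩ Quinn ∩ Finn ∩ Erik ∩ Zara: 07:15-12:45.
Wei ∩ Quinn ∩ Finn ∩ Erik ∩ Zara ∩ Vanya: 07:15-12:45.
The last common window of at least 90 minutes is 07:15-12:45; a 90-minute meeting can start as late as 11:15 and still end by 12:45.

11:15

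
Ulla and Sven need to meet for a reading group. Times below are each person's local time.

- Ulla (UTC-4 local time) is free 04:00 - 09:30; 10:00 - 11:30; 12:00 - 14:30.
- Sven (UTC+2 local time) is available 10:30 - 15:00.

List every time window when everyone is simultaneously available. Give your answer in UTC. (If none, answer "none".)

08:30-13:00

Ulla in UTC: 08:00-13:30, 14:00-15:30, 16:00-18:30 (add 4h to convert from UTC-4).
Sven in UTC: 08:30-13:00 (subtract 2h to convert from UTC+2).
Ulla ∩ Sven: 08:30-13:00.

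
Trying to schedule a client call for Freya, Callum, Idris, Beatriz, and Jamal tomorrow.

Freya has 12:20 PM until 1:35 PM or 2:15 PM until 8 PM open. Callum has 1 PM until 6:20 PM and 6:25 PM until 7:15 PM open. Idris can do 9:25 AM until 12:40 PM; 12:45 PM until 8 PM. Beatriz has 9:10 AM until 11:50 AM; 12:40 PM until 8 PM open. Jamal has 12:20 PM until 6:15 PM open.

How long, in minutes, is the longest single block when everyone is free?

240

Freya ∩ Callum: 13:00-13:35, 14:15-18:20, 18:25-19:15.
Freya ∩ Callum ∩ Idris: 13:00-13:35, 14:15-18:20, 18:25-19:15.
Freya ∩ Callum ∩ Idris ∩ Beatriz: 13:00-13:35, 14:15-18:20, 18:25-19:15.
Freya ∩ Callum ∩ Idris ∩ Beatriz ∩ Jamal: 13:00-13:35, 14:15-18:15.
The longest is 14:15-18:15 at 240 minutes.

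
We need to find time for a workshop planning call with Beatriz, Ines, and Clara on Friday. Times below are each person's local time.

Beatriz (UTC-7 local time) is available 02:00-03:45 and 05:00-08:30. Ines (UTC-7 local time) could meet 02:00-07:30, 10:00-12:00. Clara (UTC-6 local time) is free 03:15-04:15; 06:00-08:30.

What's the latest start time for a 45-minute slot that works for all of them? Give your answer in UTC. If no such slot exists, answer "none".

Beatriz in UTC: 09:00-10:45, 12:00-15:30 (add 7h to convert from UTC-7).
Ines in UTC: 09:00-14:30, 17:00-19:00 (add 7h to convert from UTC-7).
Clara in UTC: 09:15-10:15, 12:00-14:30 (add 6h to convert from UTC-6).
Beatriz ∩ Ines: 09:00-10:45, 12:00-14:30.
Beatriz ∩ Ines ∩ Clara: 09:15-10:15, 12:00-14:30.
The last common window of at least 45 minutes is 12:00-14:30; a 45-minute meeting can start as late as 13:45 and still end by 14:30.

13:45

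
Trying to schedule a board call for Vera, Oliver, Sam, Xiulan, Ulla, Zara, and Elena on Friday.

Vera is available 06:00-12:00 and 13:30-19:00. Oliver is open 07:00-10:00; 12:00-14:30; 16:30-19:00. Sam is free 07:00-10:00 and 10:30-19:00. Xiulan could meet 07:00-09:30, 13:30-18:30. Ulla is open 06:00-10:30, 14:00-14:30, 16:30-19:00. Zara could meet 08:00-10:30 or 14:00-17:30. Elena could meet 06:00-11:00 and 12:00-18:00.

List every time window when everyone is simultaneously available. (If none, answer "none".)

08:00-09:30, 14:00-14:30, 16:30-17:30

Vera ∩ Oliver: 07:00-10:00, 13:30-14:30, 16:30-19:00.
Vera ∩ Oliver ∩ Sam: 07:00-10:00, 13:30-14:30, 16:30-19:00.
Vera ∩ Oliver ∩ Sam ∩ Xiulan: 07:00-09:30, 13:30-14:30, 16:30-18:30.
Vera ∩ Oliver ∩ Sam ∩ Xiulan ∩ Ulla: 07:00-09:30, 14:00-14:30, 16:30-18:30.
Vera ∩ Oliver ∩ Sam ∩ Xiulan ∩ Ulla ∩ Zara: 08:00-09:30, 14:00-14:30, 16:30-17:30.
Vera ∩ Oliver ∩ Sam ∩ Xiulan ∩ Ulla ∩ Zara ∩ Elena: 08:00-09:30, 14:00-14:30, 16:30-17:30.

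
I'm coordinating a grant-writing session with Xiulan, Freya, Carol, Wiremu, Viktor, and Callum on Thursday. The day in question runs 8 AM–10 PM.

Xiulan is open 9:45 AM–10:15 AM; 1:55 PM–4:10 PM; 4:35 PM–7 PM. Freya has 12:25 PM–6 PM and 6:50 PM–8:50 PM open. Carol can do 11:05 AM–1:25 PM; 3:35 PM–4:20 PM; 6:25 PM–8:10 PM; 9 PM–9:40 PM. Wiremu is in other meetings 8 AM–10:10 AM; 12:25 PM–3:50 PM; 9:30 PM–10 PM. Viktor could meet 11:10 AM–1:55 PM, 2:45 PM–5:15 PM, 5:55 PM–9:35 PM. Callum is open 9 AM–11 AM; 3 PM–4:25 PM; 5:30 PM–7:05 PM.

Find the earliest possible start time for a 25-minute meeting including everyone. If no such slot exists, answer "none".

Xiulan free: 09:45-10:15, 13:55-16:10, 16:35-19:00.
Freya free: 12:25-18:00, 18:50-20:50.
Carol free: 11:05-13:25, 15:35-16:20, 18:25-20:10, 21:00-21:40.
Wiremu free: 10:10-12:25, 15:50-21:30 (invert busy blocks within the working day).
Viktor free: 11:10-13:55, 14:45-17:15, 17:55-21:35.
Callum free: 09:00-11:00, 15:00-16:25, 17:30-19:05.
Xiulan ∩ Freya: 13:55-16:10, 16:35-18:00, 18:50-19:00.
Xiulan ∩ Freya ∩ Carol: 15:35-16:10, 18:50-19:00.
Xiulan ∩ Freya ∩ Carol ∩ Wiremu: 15:50-16:10, 18:50-19:00.
Xiulan ∩ Freya ∩ Carol ∩ Wiremu ∩ Viktor: 15:50-16:10, 18:50-19:00.
Xiulan ∩ Freya ∩ Carol ∩ Wiremu ∩ Viktor ∩ Callum: 15:50-16:10, 18:50-19:00.
So the common availability across everyone is 15:50-16:10, 18:50-19:00.
No common window is at least 25 minutes long.

none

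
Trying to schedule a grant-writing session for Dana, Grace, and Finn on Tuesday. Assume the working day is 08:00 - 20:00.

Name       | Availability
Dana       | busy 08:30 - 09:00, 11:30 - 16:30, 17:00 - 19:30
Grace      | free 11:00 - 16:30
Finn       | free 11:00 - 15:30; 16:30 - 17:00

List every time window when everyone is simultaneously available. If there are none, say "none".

11:00-11:30

Dana free: 08:00-08:30, 09:00-11:30, 16:30-17:00, 19:30-20:00 (invert busy blocks within the working day).
Grace free: 11:00-16:30.
Finn free: 11:00-15:30, 16:30-17:00.
Dana ∩ Grace: 11:00-11:30.
Dana ∩ Grace ∩ Finn: 11:00-11:30.
So the common availability across everyone is 11:00-11:30.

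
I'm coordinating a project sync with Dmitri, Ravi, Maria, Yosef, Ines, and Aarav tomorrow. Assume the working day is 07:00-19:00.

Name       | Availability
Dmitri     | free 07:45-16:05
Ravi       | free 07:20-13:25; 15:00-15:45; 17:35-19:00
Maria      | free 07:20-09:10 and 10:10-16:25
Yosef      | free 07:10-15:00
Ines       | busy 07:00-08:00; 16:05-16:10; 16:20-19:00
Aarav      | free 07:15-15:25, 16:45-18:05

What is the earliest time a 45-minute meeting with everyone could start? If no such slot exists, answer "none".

08:00

Dmitri free: 07:45-16:05.
Ravi free: 07:20-13:25, 15:00-15:45, 17:35-19:00.
Maria free: 07:20-09:10, 10:10-16:25.
Yosef free: 07:10-15:00.
Ines free: 08:00-16:05, 16:10-16:20 (invert busy blocks within the working day).
Aarav free: 07:15-15:25, 16:45-18:05.
Dmitri ∩ Ravi: 07:45-13:25, 15:00-15:45.
Dmitri ∩ Ravi ∩ Maria: 07:45-09:10, 10:10-13:25, 15:00-15:45.
Dmitri ∩ Ravi ∩ Maria ∩ Yosef: 07:45-09:10, 10:10-13:25.
Dmitri ∩ Ravi ∩ Maria ∩ Yosef ∩ Ines: 08:00-09:10, 10:10-13:25.
Dmitri ∩ Ravi ∩ Maria ∩ Yosef ∩ Ines ∩ Aarav: 08:00-09:10, 10:10-13:25.
Those are the intersection windows.
The first common window of at least 45 minutes is 08:00-09:10, so the earliest start is 08:00.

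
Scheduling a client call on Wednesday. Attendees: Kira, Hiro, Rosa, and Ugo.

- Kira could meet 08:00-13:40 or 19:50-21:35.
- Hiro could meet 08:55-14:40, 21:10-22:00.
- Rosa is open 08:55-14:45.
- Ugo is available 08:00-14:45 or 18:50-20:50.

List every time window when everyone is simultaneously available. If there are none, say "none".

08:55-13:40

Kira ∩ Hiro: 08:55-13:40, 21:10-21:35.
Kira ∩ Hiro ∩ Rosa: 08:55-13:40.
Kira ∩ Hiro ∩ Rosa ∩ Ugo: 08:55-13:40.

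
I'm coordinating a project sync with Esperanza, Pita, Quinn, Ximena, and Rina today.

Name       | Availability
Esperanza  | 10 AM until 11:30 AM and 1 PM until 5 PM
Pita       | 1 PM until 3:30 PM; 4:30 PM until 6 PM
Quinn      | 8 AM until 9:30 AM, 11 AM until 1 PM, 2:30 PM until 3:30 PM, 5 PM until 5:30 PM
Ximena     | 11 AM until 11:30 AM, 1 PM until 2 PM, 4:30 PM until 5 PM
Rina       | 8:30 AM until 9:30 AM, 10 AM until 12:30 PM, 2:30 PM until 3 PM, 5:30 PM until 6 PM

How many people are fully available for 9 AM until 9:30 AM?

2

Quinn and Rina can make the full 09:00-09:30 slot — that's 2.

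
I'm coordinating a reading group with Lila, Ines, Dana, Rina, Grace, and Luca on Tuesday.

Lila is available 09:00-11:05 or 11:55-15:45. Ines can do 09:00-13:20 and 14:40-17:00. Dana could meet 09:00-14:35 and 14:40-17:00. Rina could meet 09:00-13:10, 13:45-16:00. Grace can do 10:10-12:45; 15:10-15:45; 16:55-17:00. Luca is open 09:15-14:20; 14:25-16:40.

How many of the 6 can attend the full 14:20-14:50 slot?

Lila and Rina can make the full 14:20-14:50 slot — that's 2.

2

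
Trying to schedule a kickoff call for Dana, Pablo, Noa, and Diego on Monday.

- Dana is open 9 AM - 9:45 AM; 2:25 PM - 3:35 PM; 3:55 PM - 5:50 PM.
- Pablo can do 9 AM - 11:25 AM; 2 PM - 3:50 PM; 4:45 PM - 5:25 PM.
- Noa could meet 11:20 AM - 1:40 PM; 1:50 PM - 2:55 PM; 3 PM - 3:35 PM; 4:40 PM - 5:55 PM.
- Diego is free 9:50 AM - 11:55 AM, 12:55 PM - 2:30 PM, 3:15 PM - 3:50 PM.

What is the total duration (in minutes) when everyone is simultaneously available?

Dana ∩ Pablo: 09:00-09:45, 14:25-15:35, 16:45-17:25.
Dana ∩ Pablo ∩ Noa: 14:25-14:55, 15:00-15:35, 16:45-17:25.
Dana ∩ Pablo ∩ Noa ∩ Diego: 14:25-14:30, 15:15-15:35.
Summing the common windows: 5 + 20 = 25 minutes.

25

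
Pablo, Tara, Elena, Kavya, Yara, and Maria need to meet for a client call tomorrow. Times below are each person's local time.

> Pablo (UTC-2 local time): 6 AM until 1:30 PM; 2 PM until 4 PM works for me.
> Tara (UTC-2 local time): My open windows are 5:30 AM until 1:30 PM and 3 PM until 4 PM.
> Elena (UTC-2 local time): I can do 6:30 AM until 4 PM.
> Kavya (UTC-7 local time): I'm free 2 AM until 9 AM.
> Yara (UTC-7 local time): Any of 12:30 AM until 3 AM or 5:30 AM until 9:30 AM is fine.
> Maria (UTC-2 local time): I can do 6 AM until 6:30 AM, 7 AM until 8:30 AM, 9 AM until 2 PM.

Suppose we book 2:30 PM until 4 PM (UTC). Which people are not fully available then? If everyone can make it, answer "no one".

Pablo in UTC: 08:00-15:30, 16:00-18:00 (add 2h to convert from UTC-2).
Tara in UTC: 07:30-15:30, 17:00-18:00 (add 2h to convert from UTC-2).
Elena in UTC: 08:30-18:00 (add 2h to convert from UTC-2).
Kavya in UTC: 09:00-16:00 (add 7h to convert from UTC-7).
Yara in UTC: 07:30-10:00, 12:30-16:30 (add 7h to convert from UTC-7).
Maria in UTC: 08:00-08:30, 09:00-10:30, 11:00-16:00 (add 2h to convert from UTC-2).
Pablo: not fully free for 14:30-16:00. Tara: not fully free for 14:30-16:00. Elena: free for 14:30-16:00. Kavya: free for 14:30-16:00. Yara: free for 14:30-16:00. Maria: free for 14:30-16:00.

Pablo, Tara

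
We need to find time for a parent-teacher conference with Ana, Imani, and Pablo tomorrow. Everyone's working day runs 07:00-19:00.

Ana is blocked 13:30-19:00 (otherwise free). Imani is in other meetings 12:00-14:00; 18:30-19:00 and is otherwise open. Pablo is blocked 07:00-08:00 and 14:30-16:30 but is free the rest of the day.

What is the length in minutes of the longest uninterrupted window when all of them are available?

Ana free: 07:00-13:30 (invert busy blocks within the working day).
Imani free: 07:00-12:00, 14:00-18:30 (invert busy blocks within the working day).
Pablo free: 08:00-14:30, 16:30-19:00 (invert busy blocks within the working day).
Ana ∩ Imani: 07:00-12:00.
Ana ∩ Imani ∩ Pablo: 08:00-12:00.
The longest is 08:00-12:00 at 240 minutes.

240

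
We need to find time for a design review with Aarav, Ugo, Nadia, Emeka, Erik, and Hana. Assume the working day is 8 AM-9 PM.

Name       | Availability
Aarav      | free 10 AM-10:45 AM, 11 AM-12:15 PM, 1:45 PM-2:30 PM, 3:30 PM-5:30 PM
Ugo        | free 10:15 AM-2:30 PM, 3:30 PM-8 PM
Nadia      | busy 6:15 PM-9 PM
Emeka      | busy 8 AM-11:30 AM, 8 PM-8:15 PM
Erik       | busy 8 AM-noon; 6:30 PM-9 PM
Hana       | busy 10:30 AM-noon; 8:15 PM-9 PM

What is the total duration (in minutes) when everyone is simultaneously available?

180

Aarav free: 10:00-10:45, 11:00-12:15, 13:45-14:30, 15:30-17:30.
Ugo free: 10:15-14:30, 15:30-20:00.
Nadia free: 08:00-18:15 (invert busy blocks within the working day).
Emeka free: 11:30-20:00, 20:15-21:00 (invert busy blocks within the working day).
Erik free: 12:00-18:30 (invert busy blocks within the working day).
Hana free: 08:00-10:30, 12:00-20:15 (invert busy blocks within the working day).
Aarav ∩ Ugo: 10:15-10:45, 11:00-12:15, 13:45-14:30, 15:30-17:30.
Aarav ∩ Ugo ∩ Nadia: 10:15-10:45, 11:00-12:15, 13:45-14:30, 15:30-17:30.
Aarav ∩ Ugo ∩ Nadia ∩ Emeka: 11:30-12:15, 13:45-14:30, 15:30-17:30.
Aarav ∩ Ugo ∩ Nadia ∩ Emeka ∩ Erik: 12:00-12:15, 13:45-14:30, 15:30-17:30.
Aarav ∩ Ugo ∩ Nadia ∩ Emeka ∩ Erik ∩ Hana: 12:00-12:15, 13:45-14:30, 15:30-17:30.
Summing the common windows: 15 + 45 + 120 = 180 minutes.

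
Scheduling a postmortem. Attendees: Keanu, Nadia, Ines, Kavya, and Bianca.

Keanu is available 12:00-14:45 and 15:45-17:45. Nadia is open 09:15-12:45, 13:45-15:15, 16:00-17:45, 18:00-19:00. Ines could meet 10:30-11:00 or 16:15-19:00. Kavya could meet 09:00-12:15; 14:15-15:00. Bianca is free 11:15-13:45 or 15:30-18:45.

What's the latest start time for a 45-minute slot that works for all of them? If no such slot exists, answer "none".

none

Keanu ∩ Nadia: 12:00-12:45, 13:45-14:45, 16:00-17:45.
Keanu ∩ Nadia ∩ Ines: 16:15-17:45.
Keanu ∩ Nadia ∩ Ines ∩ Kavya: ∅.
Keanu ∩ Nadia ∩ Ines ∩ Kavya ∩ Bianca: ∅.
There is no time when everyone is free.
No common window is at least 45 minutes long.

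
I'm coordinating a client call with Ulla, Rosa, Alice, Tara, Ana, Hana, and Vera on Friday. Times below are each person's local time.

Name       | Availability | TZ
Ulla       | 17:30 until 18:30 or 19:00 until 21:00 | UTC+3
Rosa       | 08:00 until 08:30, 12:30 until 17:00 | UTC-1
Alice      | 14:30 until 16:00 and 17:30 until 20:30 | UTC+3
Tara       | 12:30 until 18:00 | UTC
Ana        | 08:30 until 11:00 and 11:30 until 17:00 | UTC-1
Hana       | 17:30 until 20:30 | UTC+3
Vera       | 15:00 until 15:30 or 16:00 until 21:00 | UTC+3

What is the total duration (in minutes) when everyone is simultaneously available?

Ulla in UTC: 14:30-15:30, 16:00-18:00 (subtract 3h to convert from UTC+3).
Rosa in UTC: 09:00-09:30, 13:30-18:00 (add 1h to convert from UTC-1).
Alice in UTC: 11:30-13:00, 14:30-17:30 (subtract 3h to convert from UTC+3).
Tara in UTC: 12:30-18:00.
Ana in UTC: 09:30-12:00, 12:30-18:00 (add 1h to convert from UTC-1).
Hana in UTC: 14:30-17:30 (subtract 3h to convert from UTC+3).
Vera in UTC: 12:00-12:30, 13:00-18:00 (subtract 3h to convert from UTC+3).
Ulla ∩ Rosa: 14:30-15:30, 16:00-18:00.
Ulla ∩ Rosa ∩ Alice: 14:30-15:30, 16:00-17:30.
Ulla ∩ Rosa ∩ Alice ∩ Tara: 14:30-15:30, 16:00-17:30.
Ulla ∩ Rosa ∩ Alice ∩ Tara ∩ Ana: 14:30-15:30, 16:00-17:30.
Ulla ∩ Rosa ∩ Alice ∩ Tara ∩ Ana ∩ Hana: 14:30-15:30, 16:00-17:30.
Ulla ∩ Rosa ∩ Alice ∩ Tara ∩ Ana ∩ Hana ∩ Vera: 14:30-15:30, 16:00-17:30.
Summing the common windows: 60 + 90 = 150 minutes.

150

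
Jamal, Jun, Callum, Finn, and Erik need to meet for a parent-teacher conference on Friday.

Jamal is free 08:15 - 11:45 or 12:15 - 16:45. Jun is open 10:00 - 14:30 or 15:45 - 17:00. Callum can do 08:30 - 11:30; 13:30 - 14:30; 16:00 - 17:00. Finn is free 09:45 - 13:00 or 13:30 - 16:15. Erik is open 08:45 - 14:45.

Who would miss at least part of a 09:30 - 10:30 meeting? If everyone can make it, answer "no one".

Jamal: free for 09:30-10:30. Jun: not fully free for 09:30-10:30. Callum: free for 09:30-10:30. Finn: not fully free for 09:30-10:30. Erik: free for 09:30-10:30.

Finn, Jun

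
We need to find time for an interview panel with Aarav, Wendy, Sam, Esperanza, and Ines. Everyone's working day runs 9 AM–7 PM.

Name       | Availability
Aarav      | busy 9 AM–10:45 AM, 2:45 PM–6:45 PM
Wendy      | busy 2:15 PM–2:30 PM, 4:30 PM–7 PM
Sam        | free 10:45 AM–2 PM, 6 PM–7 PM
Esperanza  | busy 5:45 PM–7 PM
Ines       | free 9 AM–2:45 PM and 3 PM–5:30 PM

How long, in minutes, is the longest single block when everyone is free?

Aarav free: 10:45-14:45, 18:45-19:00 (invert busy blocks within the working day).
Wendy free: 09:00-14:15, 14:30-16:30 (invert busy blocks within the working day).
Sam free: 10:45-14:00, 18:00-19:00.
Esperanza free: 09:00-17:45 (invert busy blocks within the working day).
Ines free: 09:00-14:45, 15:00-17:30.
Aarav ∩ Wendy: 10:45-14:15, 14:30-14:45.
Aarav ∩ Wendy ∩ Sam: 10:45-14:00.
Aarav ∩ Wendy ∩ Sam ∩ Esperanza: 10:45-14:00.
Aarav ∩ Wendy ∩ Sam ∩ Esperanza ∩ Ines: 10:45-14:00.
Those are the intersection windows.
The longest is 10:45-14:00 at 195 minutes.

195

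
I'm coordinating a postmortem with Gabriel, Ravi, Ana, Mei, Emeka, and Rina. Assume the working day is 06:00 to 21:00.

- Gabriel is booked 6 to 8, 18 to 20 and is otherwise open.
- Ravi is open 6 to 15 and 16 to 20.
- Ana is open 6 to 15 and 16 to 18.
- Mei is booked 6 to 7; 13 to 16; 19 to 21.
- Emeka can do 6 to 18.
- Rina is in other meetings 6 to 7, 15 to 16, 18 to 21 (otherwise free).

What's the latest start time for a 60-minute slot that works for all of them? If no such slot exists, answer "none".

Gabriel free: 08:00-18:00, 20:00-21:00 (invert busy blocks within the working day).
Ravi free: 06:00-15:00, 16:00-20:00.
Ana free: 06:00-15:00, 16:00-18:00.
Mei free: 07:00-13:00, 16:00-19:00 (invert busy blocks within the working day).
Emeka free: 06:00-18:00.
Rina free: 07:00-15:00, 16:00-18:00 (invert busy blocks within the working day).
Gabriel ∩ Ravi: 08:00-15:00, 16:00-18:00.
Gabriel ∩ Ravi ∩ Ana: 08:00-15:00, 16:00-18:00.
Gabriel ∩ Ravi ∩ Ana ∩ Mei: 08:00-13:00, 16:00-18:00.
Gabriel ∩ Ravi ∩ Ana ∩ Mei ∩ Emeka: 08:00-13:00, 16:00-18:00.
Gabriel ∩ Ravi ∩ Ana ∩ Mei ∩ Emeka ∩ Rina: 08:00-13:00, 16:00-18:00.
The last common window of at least 60 minutes is 16:00-18:00; a 60-minute meeting can start as late as 17:00 and still end by 18:00.

17:00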